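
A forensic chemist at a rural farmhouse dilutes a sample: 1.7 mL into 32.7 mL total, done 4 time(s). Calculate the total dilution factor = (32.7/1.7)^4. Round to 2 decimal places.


Dilution factor calculation:
Single dilution = V_total / V_sample = 32.7 / 1.7 ≈ 19.235294
Number of dilutions = 4
Total DF = (32.7 / 1.7)^4 (full precision, rounded at the end) = 136897.44

136897.44


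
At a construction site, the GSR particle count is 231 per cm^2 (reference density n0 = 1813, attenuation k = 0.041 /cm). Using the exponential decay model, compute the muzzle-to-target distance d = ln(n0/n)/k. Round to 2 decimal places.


GSR distance calculation:
n0/n = 1813 / 231 = 7.848485
ln(n0/n) = 2.060321
d = 2.060321 / 0.041 = 50.25 cm

50.25


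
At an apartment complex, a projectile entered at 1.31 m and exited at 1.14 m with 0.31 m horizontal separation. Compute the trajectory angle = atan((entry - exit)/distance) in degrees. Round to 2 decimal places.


Bullet trajectory angle:
Height difference = 1.31 - 1.14 = 0.17 m
angle = atan(0.17 / 0.31)
angle = atan(0.548387)
angle = 28.74 degrees

28.74


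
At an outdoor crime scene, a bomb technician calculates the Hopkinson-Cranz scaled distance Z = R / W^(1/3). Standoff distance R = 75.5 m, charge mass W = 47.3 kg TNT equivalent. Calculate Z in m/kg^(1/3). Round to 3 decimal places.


Scaled distance calculation:
W^(1/3) = 47.3^(1/3) = 3.616488
Z = R / W^(1/3) = 75.5 / 3.616488
Z = 20.877 m/kg^(1/3)

20.877


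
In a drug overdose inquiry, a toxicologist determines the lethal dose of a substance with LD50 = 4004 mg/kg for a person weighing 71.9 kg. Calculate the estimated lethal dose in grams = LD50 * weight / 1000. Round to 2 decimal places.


Lethal dose calculation:
Lethal dose = LD50 * body_weight / 1000
= 4004 * 71.9 / 1000
= 287887.6 / 1000
= 287.89 g

287.89


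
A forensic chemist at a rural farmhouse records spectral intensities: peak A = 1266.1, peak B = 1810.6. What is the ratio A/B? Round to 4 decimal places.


Spectral peak ratio:
Peak A = 1266.1 counts
Peak B = 1810.6 counts
Ratio = 1266.1 / 1810.6 = 0.6993

0.6993


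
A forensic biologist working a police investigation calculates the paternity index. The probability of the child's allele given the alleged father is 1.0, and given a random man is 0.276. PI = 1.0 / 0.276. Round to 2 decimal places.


Paternity Index calculation:
PI = P(allele|father) / P(allele|random)
PI = 1.0 / 0.276
PI = 3.62

3.62


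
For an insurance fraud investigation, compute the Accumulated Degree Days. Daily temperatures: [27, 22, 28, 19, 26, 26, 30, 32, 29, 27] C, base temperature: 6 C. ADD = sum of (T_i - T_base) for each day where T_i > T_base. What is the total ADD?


Computing ADD day by day:
Day 1: max(0, 27 - 6) = 21
Day 2: max(0, 22 - 6) = 16
Day 3: max(0, 28 - 6) = 22
Day 4: max(0, 19 - 6) = 13
Day 5: max(0, 26 - 6) = 20
Day 6: max(0, 26 - 6) = 20
Day 7: max(0, 30 - 6) = 24
Day 8: max(0, 32 - 6) = 26
Day 9: max(0, 29 - 6) = 23
Day 10: max(0, 27 - 6) = 21
Total ADD = 206

206


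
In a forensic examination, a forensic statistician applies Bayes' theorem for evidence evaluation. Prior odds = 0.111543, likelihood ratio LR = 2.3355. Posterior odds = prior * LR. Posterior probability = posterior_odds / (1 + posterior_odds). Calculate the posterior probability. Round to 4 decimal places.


Bayesian evidence evaluation:
Posterior odds = prior_odds * LR = 0.111543 * 2.3355 = 0.2605087
Posterior probability = posterior_odds / (1 + posterior_odds)
= 0.2605087 / (1 + 0.2605087)
= 0.2605087 / 1.2605087
= 0.2067

0.2067


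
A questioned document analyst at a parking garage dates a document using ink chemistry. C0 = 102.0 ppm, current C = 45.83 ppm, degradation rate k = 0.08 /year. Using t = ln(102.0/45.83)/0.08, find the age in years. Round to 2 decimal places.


Document age estimation:
C0/C = 102.0 / 45.83 = 2.225616
ln(C0/C) = 0.800034
t = 0.800034 / 0.08 = 10.00 years

10.00


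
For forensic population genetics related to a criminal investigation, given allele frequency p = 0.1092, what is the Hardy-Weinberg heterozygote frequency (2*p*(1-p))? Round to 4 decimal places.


Hardy-Weinberg heterozygote frequency:
q = 1 - p = 1 - 0.1092 = 0.8908
2pq = 2 * 0.1092 * 0.8908 = 0.1946

0.1946


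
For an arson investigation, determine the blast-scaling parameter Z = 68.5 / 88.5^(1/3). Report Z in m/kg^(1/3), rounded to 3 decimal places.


Scaled distance calculation:
W^(1/3) = 88.5^(1/3) = 4.456368
Z = R / W^(1/3) = 68.5 / 4.456368
Z = 15.371 m/kg^(1/3)

15.371


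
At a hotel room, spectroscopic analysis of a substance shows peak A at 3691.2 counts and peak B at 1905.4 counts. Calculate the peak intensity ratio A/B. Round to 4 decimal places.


Spectral peak ratio:
Peak A = 3691.2 counts
Peak B = 1905.4 counts
Ratio = 3691.2 / 1905.4 = 1.9372

1.9372


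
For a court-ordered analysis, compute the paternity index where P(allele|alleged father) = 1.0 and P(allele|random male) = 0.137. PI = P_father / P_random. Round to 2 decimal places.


Paternity Index calculation:
PI = P(allele|father) / P(allele|random)
PI = 1.0 / 0.137
PI = 7.30

7.30


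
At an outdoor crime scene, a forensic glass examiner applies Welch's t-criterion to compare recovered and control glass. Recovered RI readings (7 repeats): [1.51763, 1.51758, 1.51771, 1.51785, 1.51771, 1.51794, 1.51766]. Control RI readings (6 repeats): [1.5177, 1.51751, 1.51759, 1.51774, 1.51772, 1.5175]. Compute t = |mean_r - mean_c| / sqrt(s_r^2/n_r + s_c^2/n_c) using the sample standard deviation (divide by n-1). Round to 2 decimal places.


Welch's t-criterion for glass RI comparison:
Recovered mean = sum / n_r = 10.62408 / 7 = 1.5177257
Control mean = sum / n_c = 9.10576 / 6 = 1.5176267
Recovered sample variance s_r^2 = 1.60952e-08
Control sample variance s_c^2 = 1.15867e-08
Welch SE (unpooled) = sqrt(s_r^2/n_r + s_c^2/n_c) = sqrt(2.29932e-09 + 1.93111e-09) = sqrt(4.23043e-09) = 6.50418e-05
|mean_r - mean_c| = 9.90476e-05
t = 9.90476e-05 / 6.50418e-05 = 1.52

1.52


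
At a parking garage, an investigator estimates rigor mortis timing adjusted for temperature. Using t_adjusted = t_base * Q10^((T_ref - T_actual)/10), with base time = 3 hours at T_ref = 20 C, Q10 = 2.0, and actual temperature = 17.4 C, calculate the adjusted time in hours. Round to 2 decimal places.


Rigor mortis time adjustment:
Exponent = (T_ref - T_actual) / 10 = (20 - 17.4) / 10 = 0.26
Q10 factor = 2.0^0.26 = 1.19748
t_adjusted = 3 * 1.19748 = 3.59 hours

3.59


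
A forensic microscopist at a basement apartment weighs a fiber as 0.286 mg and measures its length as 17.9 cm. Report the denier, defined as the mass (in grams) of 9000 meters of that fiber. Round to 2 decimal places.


Denier calculation:
Mass in grams = 0.286 mg / 1000 = 0.000286 g
Length in meters = 17.9 cm / 100 = 0.179 m
Linear density = mass / length = 0.000286 / 0.179 = 0.00159777 g/m
Denier = (g/m) * 9000 = 0.00159777 * 9000 = 14.38

14.38


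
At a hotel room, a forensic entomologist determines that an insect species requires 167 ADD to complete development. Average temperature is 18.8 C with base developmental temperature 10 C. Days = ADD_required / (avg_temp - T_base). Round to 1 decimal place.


Insect development time:
Effective temperature = avg_temp - T_base = 18.8 - 10 = 8.8 C
Days = ADD / effective_temp = 167 / 8.8 = 19.0 days

19.0


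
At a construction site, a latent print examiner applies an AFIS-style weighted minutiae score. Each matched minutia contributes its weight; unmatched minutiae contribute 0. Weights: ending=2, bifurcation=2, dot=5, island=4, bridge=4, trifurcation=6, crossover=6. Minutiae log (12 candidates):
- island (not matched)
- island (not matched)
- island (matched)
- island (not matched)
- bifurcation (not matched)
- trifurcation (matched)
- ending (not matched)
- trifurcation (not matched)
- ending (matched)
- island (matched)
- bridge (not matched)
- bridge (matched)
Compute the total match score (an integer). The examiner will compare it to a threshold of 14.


Weighted minutiae match score:
  island: not matched, +0
  island: not matched, +0
  island: matched, +4 (running total 4)
  island: not matched, +0
  bifurcation: not matched, +0
  trifurcation: matched, +6 (running total 10)
  ending: not matched, +0
  trifurcation: not matched, +0
  ending: matched, +2 (running total 12)
  island: matched, +4 (running total 16)
  bridge: not matched, +0
  bridge: matched, +4 (running total 20)
Total score = 20
Threshold = 14; verdict = identification

20


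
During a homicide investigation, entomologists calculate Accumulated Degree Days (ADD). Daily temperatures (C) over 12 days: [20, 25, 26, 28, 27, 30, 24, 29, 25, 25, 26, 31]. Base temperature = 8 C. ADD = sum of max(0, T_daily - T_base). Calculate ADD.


Computing ADD day by day:
Day 1: max(0, 20 - 8) = 12
Day 2: max(0, 25 - 8) = 17
Day 3: max(0, 26 - 8) = 18
Day 4: max(0, 28 - 8) = 20
Day 5: max(0, 27 - 8) = 19
Day 6: max(0, 30 - 8) = 22
Day 7: max(0, 24 - 8) = 16
Day 8: max(0, 29 - 8) = 21
Day 9: max(0, 25 - 8) = 17
Day 10: max(0, 25 - 8) = 17
Day 11: max(0, 26 - 8) = 18
Day 12: max(0, 31 - 8) = 23
Total ADD = 220

220


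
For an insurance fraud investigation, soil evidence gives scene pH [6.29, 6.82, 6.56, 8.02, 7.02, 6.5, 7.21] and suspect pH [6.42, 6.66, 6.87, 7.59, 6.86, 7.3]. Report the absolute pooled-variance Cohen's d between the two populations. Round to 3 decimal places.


Pooled-variance Cohen's d for soil pH comparison:
Scene mean = 48.42 / 7 = 6.917143
Suspect mean = 41.7 / 6 = 6.95
Scene sample variance s_s^2 = 0.336157
Suspect sample variance s_c^2 = 0.18232
Pooled variance = ((n_s-1)*s_s^2 + (n_c-1)*s_c^2) / (n_s + n_c - 2) = 0.266231
Pooled SD = sqrt(0.266231) = 0.515976
Mean difference = -0.032857
|d| = |-0.032857| / 0.515976 = 0.064

0.064


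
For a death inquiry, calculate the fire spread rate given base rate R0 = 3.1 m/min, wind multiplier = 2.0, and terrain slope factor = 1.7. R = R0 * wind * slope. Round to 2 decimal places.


Fire spread rate calculation:
R = R0 * wind_factor * slope_factor
= 3.1 * 2.0 * 1.7
= 6.2 * 1.7
= 10.54 m/min

10.54


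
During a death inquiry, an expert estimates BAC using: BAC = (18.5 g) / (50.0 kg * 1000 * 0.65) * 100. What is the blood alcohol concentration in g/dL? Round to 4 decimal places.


Applying the Widmark formula:
BAC = (dose_g / (body_wt * 1000 * r)) * 100
Denominator = 50.0 * 1000 * 0.65 = 32500
BAC = (18.5 / 32500) * 100
BAC = 0.0569 g/dL

0.0569


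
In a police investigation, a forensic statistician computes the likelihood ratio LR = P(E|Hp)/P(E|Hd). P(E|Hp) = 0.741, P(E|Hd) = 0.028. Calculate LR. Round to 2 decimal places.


Likelihood ratio calculation:
LR = P(E|Hp) / P(E|Hd)
LR = 0.741 / 0.028
LR = 26.46

26.46


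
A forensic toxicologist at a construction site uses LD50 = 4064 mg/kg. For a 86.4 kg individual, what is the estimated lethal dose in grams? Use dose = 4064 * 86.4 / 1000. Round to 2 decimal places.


Lethal dose calculation:
Lethal dose = LD50 * body_weight / 1000
= 4064 * 86.4 / 1000
= 351129.6 / 1000
= 351.13 g

351.13


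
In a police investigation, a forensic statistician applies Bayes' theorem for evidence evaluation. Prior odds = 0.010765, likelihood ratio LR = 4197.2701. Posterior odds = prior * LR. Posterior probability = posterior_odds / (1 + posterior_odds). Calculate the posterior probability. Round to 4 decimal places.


Bayesian evidence evaluation:
Posterior odds = prior_odds * LR = 0.010765 * 4197.2701 = 45.18361
Posterior probability = posterior_odds / (1 + posterior_odds)
= 45.18361 / (1 + 45.18361)
= 45.18361 / 46.18361
= 0.9783

0.9783


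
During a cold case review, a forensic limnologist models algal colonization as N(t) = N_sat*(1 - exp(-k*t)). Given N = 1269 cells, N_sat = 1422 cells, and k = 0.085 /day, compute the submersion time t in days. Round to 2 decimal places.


PMSI from diatom colonization curve:
N / N_sat = 1269 / 1422 = 0.892405
1 - N/N_sat = 0.107595
ln(1 - N/N_sat) = -2.229381
t = -ln(1 - N/N_sat) / k = -(-2.229381) / 0.085 = 26.23 days

26.23


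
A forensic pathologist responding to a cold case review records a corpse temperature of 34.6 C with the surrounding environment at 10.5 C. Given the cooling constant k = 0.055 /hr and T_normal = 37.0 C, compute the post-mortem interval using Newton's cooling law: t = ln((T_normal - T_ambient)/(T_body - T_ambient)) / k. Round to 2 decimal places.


Using Newton's law of cooling:
t = ln((T_normal - T_ambient) / (T_body - T_ambient)) / k
T_normal - T_ambient = 26.5
T_body - T_ambient = 24.1
Ratio = 1.099585
ln(ratio) = 0.094933
t = 0.094933 / 0.055 = 1.73 hours

1.73


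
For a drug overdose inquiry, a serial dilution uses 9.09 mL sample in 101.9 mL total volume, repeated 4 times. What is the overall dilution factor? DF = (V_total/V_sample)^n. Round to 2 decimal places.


Dilution factor calculation:
Single dilution = V_total / V_sample = 101.9 / 9.09 ≈ 11.210121
Number of dilutions = 4
Total DF = (101.9 / 9.09)^4 (full precision, rounded at the end) = 15792.15

15792.15


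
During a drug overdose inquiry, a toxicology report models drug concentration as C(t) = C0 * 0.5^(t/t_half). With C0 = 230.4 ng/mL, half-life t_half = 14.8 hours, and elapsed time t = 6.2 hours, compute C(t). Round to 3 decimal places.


Drug concentration decay:
Number of half-lives = t / t_half = 6.2 / 14.8 = 0.418919
Decay factor = 0.5^0.418919 = 0.74798487
C(t) = 230.4 * 0.74798487 = 172.336 ng/mL

172.336


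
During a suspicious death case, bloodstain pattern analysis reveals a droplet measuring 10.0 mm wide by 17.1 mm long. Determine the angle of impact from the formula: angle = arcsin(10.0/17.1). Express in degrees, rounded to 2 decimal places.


Blood spatter impact angle calculation:
width / length = 10.0 / 17.1 = 0.584795
angle = arcsin(0.584795)
angle = 35.79 degrees

35.79


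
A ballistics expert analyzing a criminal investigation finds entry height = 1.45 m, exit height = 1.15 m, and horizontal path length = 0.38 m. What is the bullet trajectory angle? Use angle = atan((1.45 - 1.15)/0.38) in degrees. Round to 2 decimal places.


Bullet trajectory angle:
Height difference = 1.45 - 1.15 = 0.3 m
angle = atan(0.3 / 0.38)
angle = atan(0.789474)
angle = 38.29 degrees

38.29


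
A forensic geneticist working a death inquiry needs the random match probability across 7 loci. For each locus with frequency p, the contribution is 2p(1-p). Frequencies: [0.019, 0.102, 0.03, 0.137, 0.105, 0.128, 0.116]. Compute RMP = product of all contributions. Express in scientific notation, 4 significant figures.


Computing RMP for 7 loci:
Locus 1: 2 * 0.019 * 0.981 = 0.037278
Locus 2: 2 * 0.102 * 0.898 = 0.183192
Locus 3: 2 * 0.03 * 0.97 = 0.0582
Locus 4: 2 * 0.137 * 0.863 = 0.236462
Locus 5: 2 * 0.105 * 0.895 = 0.18795
Locus 6: 2 * 0.128 * 0.872 = 0.223232
Locus 7: 2 * 0.116 * 0.884 = 0.205088
RMP = 8.087e-07

8.087e-07


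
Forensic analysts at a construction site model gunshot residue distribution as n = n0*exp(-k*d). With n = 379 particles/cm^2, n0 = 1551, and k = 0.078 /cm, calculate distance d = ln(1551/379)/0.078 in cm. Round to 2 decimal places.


GSR distance calculation:
n0/n = 1551 / 379 = 4.092348
ln(n0/n) = 1.409119
d = 1.409119 / 0.078 = 18.07 cm

18.07


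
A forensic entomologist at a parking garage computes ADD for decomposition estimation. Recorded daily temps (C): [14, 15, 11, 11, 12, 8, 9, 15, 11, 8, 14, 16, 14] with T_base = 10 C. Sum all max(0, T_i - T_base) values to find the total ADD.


Computing ADD day by day:
Day 1: max(0, 14 - 10) = 4
Day 2: max(0, 15 - 10) = 5
Day 3: max(0, 11 - 10) = 1
Day 4: max(0, 11 - 10) = 1
Day 5: max(0, 12 - 10) = 2
Day 6: max(0, 8 - 10) = 0
Day 7: max(0, 9 - 10) = 0
Day 8: max(0, 15 - 10) = 5
Day 9: max(0, 11 - 10) = 1
Day 10: max(0, 8 - 10) = 0
Day 11: max(0, 14 - 10) = 4
Day 12: max(0, 16 - 10) = 6
Day 13: max(0, 14 - 10) = 4
Total ADD = 33

33


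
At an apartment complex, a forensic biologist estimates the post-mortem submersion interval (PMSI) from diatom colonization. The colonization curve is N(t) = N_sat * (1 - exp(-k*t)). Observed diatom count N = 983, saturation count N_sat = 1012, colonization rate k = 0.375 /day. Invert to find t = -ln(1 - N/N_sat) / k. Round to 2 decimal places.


PMSI from diatom colonization curve:
N / N_sat = 983 / 1012 = 0.971344
1 - N/N_sat = 0.028656
ln(1 - N/N_sat) = -3.552392
t = -ln(1 - N/N_sat) / k = -(-3.552392) / 0.375 = 9.47 days

9.47


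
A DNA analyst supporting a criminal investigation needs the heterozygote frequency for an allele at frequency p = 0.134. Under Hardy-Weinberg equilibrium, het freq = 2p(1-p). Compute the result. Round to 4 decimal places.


Hardy-Weinberg heterozygote frequency:
q = 1 - p = 1 - 0.134 = 0.866
2pq = 2 * 0.134 * 0.866 = 0.2321

0.2321


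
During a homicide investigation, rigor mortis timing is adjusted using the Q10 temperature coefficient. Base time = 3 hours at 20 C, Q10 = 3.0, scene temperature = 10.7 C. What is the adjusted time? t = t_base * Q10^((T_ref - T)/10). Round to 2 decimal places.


Rigor mortis time adjustment:
Exponent = (T_ref - T_actual) / 10 = (20 - 10.7) / 10 = 0.93
Q10 factor = 3.0^0.93 = 2.77794
t_adjusted = 3 * 2.77794 = 8.33 hours

8.33


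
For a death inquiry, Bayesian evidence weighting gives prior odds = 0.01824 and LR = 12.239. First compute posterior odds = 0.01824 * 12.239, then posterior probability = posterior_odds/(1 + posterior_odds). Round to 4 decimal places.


Bayesian evidence evaluation:
Posterior odds = prior_odds * LR = 0.01824 * 12.239 = 0.2232394
Posterior probability = posterior_odds / (1 + posterior_odds)
= 0.2232394 / (1 + 0.2232394)
= 0.2232394 / 1.2232394
= 0.1825

0.1825


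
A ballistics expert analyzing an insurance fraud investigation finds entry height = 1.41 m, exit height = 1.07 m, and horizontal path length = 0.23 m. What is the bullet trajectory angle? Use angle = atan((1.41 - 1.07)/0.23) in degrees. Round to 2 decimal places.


Bullet trajectory angle:
Height difference = 1.41 - 1.07 = 0.34 m
angle = atan(0.34 / 0.23)
angle = atan(1.478261)
angle = 55.92 degrees

55.92


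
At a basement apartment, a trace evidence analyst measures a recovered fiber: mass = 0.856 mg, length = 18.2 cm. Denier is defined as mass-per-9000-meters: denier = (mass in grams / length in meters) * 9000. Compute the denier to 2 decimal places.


Denier calculation:
Mass in grams = 0.856 mg / 1000 = 0.000856 g
Length in meters = 18.2 cm / 100 = 0.182 m
Linear density = mass / length = 0.000856 / 0.182 = 0.0047033 g/m
Denier = (g/m) * 9000 = 0.0047033 * 9000 = 42.33

42.33


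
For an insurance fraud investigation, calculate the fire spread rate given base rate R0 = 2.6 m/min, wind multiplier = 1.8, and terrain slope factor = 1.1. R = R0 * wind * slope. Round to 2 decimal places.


Fire spread rate calculation:
R = R0 * wind_factor * slope_factor
= 2.6 * 1.8 * 1.1
= 4.68 * 1.1
= 5.15 m/min

5.15


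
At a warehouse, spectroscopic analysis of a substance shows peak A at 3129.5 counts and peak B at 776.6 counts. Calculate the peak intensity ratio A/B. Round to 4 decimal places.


Spectral peak ratio:
Peak A = 3129.5 counts
Peak B = 776.6 counts
Ratio = 3129.5 / 776.6 = 4.0297

4.0297


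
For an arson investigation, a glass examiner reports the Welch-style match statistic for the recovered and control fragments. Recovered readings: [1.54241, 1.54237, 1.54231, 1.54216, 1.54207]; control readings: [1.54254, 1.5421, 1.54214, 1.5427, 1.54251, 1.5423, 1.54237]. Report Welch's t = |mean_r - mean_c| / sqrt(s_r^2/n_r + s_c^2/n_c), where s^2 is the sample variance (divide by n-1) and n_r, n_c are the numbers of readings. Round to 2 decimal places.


Welch's t-criterion for glass RI comparison:
Recovered mean = sum / n_r = 7.71132 / 5 = 1.542264
Control mean = sum / n_c = 10.79666 / 7 = 1.54238
Recovered sample variance s_r^2 = 2.078e-08
Control sample variance s_c^2 = 4.79e-08
Welch SE (unpooled) = sqrt(s_r^2/n_r + s_c^2/n_c) = sqrt(4.156e-09 + 6.84286e-09) = sqrt(1.09989e-08) = 0.000104876
|mean_r - mean_c| = 0.000116
t = 0.000116 / 0.000104876 = 1.11

1.11


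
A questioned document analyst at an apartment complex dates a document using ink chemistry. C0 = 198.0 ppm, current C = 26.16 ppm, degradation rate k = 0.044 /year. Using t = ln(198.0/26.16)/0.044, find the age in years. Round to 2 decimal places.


Document age estimation:
C0/C = 198.0 / 26.16 = 7.568807
ln(C0/C) = 2.024035
t = 2.024035 / 0.044 = 46.00 years

46.00


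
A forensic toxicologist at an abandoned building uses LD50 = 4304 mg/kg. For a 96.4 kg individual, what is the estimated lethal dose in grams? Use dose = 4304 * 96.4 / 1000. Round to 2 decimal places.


Lethal dose calculation:
Lethal dose = LD50 * body_weight / 1000
= 4304 * 96.4 / 1000
= 414905.6 / 1000
= 414.91 g

414.91


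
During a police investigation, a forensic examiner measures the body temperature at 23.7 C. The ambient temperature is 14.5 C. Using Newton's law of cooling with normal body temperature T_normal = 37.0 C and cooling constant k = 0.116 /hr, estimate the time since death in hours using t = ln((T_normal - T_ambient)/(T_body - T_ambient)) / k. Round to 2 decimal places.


Using Newton's law of cooling:
t = ln((T_normal - T_ambient) / (T_body - T_ambient)) / k
T_normal - T_ambient = 22.5
T_body - T_ambient = 9.2
Ratio = 2.445652
ln(ratio) = 0.894312
t = 0.894312 / 0.116 = 7.71 hours

7.71


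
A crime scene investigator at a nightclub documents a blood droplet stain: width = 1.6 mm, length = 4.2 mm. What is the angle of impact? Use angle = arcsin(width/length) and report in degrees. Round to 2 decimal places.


Blood spatter impact angle calculation:
width / length = 1.6 / 4.2 = 0.380952
angle = arcsin(0.380952)
angle = 22.39 degrees

22.39


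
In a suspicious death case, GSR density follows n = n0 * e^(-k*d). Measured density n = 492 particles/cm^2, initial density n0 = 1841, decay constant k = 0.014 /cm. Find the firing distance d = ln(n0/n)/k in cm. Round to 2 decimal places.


GSR distance calculation:
n0/n = 1841 / 492 = 3.74187
ln(n0/n) = 1.319585
d = 1.319585 / 0.014 = 94.26 cm

94.26


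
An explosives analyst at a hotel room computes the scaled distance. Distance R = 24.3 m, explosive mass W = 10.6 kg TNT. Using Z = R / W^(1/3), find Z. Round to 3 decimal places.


Scaled distance calculation:
W^(1/3) = 10.6^(1/3) = 2.196689
Z = R / W^(1/3) = 24.3 / 2.196689
Z = 11.062 m/kg^(1/3)

11.062


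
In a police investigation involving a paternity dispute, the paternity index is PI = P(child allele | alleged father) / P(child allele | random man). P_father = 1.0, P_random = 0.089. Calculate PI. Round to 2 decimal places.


Paternity Index calculation:
PI = P(allele|father) / P(allele|random)
PI = 1.0 / 0.089
PI = 11.24

11.24


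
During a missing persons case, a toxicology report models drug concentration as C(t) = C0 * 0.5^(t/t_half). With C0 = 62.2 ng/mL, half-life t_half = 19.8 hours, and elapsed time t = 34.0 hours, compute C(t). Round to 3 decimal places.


Drug concentration decay:
Number of half-lives = t / t_half = 34.0 / 19.8 = 1.717172
Decay factor = 0.5^1.717172 = 0.30414433
C(t) = 62.2 * 0.30414433 = 18.918 ng/mL

18.918


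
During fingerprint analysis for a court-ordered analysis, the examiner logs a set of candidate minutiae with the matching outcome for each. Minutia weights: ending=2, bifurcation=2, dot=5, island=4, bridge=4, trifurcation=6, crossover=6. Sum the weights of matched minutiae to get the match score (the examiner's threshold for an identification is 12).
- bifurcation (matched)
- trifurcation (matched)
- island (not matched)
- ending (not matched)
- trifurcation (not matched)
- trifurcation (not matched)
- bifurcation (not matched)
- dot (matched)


Weighted minutiae match score:
  bifurcation: matched, +2 (running total 2)
  trifurcation: matched, +6 (running total 8)
  island: not matched, +0
  ending: not matched, +0
  trifurcation: not matched, +0
  trifurcation: not matched, +0
  bifurcation: not matched, +0
  dot: matched, +5 (running total 13)
Total score = 13
Threshold = 12; verdict = identification

13


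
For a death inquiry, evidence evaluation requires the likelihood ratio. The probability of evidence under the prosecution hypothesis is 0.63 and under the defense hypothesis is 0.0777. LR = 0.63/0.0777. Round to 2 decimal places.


Likelihood ratio calculation:
LR = P(E|Hp) / P(E|Hd)
LR = 0.63 / 0.0777
LR = 8.11

8.11


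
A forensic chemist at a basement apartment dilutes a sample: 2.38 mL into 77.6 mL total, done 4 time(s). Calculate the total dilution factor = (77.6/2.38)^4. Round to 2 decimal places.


Dilution factor calculation:
Single dilution = V_total / V_sample = 77.6 / 2.38 ≈ 32.605042
Number of dilutions = 4
Total DF = (77.6 / 2.38)^4 (full precision, rounded at the end) = 1130157.72

1130157.72


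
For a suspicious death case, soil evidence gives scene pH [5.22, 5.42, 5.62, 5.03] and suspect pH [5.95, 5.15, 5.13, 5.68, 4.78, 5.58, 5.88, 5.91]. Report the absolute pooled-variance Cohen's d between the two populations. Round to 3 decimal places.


Pooled-variance Cohen's d for soil pH comparison:
Scene mean = 21.29 / 4 = 5.3225
Suspect mean = 44.06 / 8 = 5.5075
Scene sample variance s_s^2 = 0.064692
Suspect sample variance s_c^2 = 0.190164
Pooled variance = ((n_s-1)*s_s^2 + (n_c-1)*s_c^2) / (n_s + n_c - 2) = 0.152522
Pooled SD = sqrt(0.152522) = 0.390541
Mean difference = -0.185
|d| = |-0.185| / 0.390541 = 0.474

0.474


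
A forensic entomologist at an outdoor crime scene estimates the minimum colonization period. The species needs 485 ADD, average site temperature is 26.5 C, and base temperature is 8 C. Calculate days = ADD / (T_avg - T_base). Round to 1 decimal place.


Insect development time:
Effective temperature = avg_temp - T_base = 26.5 - 8 = 18.5 C
Days = ADD / effective_temp = 485 / 18.5 = 26.2 days

26.2


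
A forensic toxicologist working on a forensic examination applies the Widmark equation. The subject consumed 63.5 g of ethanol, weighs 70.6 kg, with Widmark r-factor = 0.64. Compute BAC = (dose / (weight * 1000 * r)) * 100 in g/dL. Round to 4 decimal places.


Applying the Widmark formula:
BAC = (dose_g / (body_wt * 1000 * r)) * 100
Denominator = 70.6 * 1000 * 0.64 = 45184
BAC = (63.5 / 45184) * 100
BAC = 0.1405 g/dL

0.1405


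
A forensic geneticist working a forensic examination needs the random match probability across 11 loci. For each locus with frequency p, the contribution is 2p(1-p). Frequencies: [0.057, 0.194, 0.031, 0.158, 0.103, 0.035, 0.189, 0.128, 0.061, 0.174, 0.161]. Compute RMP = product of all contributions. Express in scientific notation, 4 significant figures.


Computing RMP for 11 loci:
Locus 1: 2 * 0.057 * 0.943 = 0.107502
Locus 2: 2 * 0.194 * 0.806 = 0.312728
Locus 3: 2 * 0.031 * 0.969 = 0.060078
Locus 4: 2 * 0.158 * 0.842 = 0.266072
Locus 5: 2 * 0.103 * 0.897 = 0.184782
Locus 6: 2 * 0.035 * 0.965 = 0.06755
Locus 7: 2 * 0.189 * 0.811 = 0.306558
Locus 8: 2 * 0.128 * 0.872 = 0.223232
Locus 9: 2 * 0.061 * 0.939 = 0.114558
Locus 10: 2 * 0.174 * 0.826 = 0.287448
Locus 11: 2 * 0.161 * 0.839 = 0.270158
RMP = 4.084e-09

4.084e-09


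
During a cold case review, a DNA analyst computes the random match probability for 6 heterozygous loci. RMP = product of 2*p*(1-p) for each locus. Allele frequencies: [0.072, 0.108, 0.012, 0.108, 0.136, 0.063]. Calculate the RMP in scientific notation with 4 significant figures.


Computing RMP for 6 loci:
Locus 1: 2 * 0.072 * 0.928 = 0.133632
Locus 2: 2 * 0.108 * 0.892 = 0.192672
Locus 3: 2 * 0.012 * 0.988 = 0.023712
Locus 4: 2 * 0.108 * 0.892 = 0.192672
Locus 5: 2 * 0.136 * 0.864 = 0.235008
Locus 6: 2 * 0.063 * 0.937 = 0.118062
RMP = 3.264e-06

3.264e-06


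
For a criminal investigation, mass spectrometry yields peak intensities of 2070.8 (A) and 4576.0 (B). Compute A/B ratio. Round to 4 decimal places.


Spectral peak ratio:
Peak A = 2070.8 counts
Peak B = 4576.0 counts
Ratio = 2070.8 / 4576.0 = 0.4525

0.4525


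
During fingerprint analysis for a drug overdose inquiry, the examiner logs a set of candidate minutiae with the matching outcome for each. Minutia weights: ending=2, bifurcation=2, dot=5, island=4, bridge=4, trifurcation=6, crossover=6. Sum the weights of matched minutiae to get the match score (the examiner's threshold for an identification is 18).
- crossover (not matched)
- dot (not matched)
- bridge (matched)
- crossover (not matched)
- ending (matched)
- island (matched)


Weighted minutiae match score:
  crossover: not matched, +0
  dot: not matched, +0
  bridge: matched, +4 (running total 4)
  crossover: not matched, +0
  ending: matched, +2 (running total 6)
  island: matched, +4 (running total 10)
Total score = 10
Threshold = 18; verdict = inconclusive

10


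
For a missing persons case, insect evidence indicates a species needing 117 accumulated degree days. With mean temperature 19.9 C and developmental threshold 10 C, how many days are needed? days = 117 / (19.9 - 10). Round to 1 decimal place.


Insect development time:
Effective temperature = avg_temp - T_base = 19.9 - 10 = 9.9 C
Days = ADD / effective_temp = 117 / 9.9 = 11.8 days

11.8


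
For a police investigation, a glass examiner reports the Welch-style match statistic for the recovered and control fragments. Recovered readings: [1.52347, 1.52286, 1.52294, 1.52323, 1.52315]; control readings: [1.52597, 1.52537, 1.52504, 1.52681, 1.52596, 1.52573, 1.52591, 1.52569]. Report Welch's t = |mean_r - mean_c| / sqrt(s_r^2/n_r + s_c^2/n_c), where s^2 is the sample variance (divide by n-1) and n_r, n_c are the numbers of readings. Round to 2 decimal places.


Welch's t-criterion for glass RI comparison:
Recovered mean = sum / n_r = 7.61565 / 5 = 1.52313
Control mean = sum / n_c = 12.20648 / 8 = 1.52581
Recovered sample variance s_r^2 = 5.875e-08
Control sample variance s_c^2 = 2.66486e-07
Welch SE (unpooled) = sqrt(s_r^2/n_r + s_c^2/n_c) = sqrt(1.175e-08 + 3.33107e-08) = sqrt(4.50607e-08) = 0.000212275
|mean_r - mean_c| = 0.00268
t = 0.00268 / 0.000212275 = 12.63

12.63


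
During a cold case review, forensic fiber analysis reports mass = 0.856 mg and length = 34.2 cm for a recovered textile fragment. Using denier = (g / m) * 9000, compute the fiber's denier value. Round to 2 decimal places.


Denier calculation:
Mass in grams = 0.856 mg / 1000 = 0.000856 g
Length in meters = 34.2 cm / 100 = 0.342 m
Linear density = mass / length = 0.000856 / 0.342 = 0.00250292 g/m
Denier = (g/m) * 9000 = 0.00250292 * 9000 = 22.53

22.53


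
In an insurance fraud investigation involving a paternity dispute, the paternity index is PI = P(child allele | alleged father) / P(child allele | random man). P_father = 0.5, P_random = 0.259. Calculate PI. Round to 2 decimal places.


Paternity Index calculation:
PI = P(allele|father) / P(allele|random)
PI = 0.5 / 0.259
PI = 1.93

1.93


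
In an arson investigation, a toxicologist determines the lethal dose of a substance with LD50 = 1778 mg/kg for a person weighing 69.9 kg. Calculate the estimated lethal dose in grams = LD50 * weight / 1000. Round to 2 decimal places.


Lethal dose calculation:
Lethal dose = LD50 * body_weight / 1000
= 1778 * 69.9 / 1000
= 124282.2 / 1000
= 124.28 g

124.28


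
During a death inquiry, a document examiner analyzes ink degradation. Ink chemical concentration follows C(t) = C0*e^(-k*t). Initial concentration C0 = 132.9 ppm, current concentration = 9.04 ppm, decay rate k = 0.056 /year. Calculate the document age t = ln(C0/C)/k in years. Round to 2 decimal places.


Document age estimation:
C0/C = 132.9 / 9.04 = 14.701327
ln(C0/C) = 2.687938
t = 2.687938 / 0.056 = 48.00 years

48.00


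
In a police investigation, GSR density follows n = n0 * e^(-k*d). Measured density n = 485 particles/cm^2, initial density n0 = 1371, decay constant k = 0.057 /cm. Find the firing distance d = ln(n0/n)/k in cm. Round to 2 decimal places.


GSR distance calculation:
n0/n = 1371 / 485 = 2.826804
ln(n0/n) = 1.039147
d = 1.039147 / 0.057 = 18.23 cm

18.23


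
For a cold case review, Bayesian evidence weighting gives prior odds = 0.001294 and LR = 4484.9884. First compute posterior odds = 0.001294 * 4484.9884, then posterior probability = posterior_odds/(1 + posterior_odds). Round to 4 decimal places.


Bayesian evidence evaluation:
Posterior odds = prior_odds * LR = 0.001294 * 4484.9884 = 5.803575
Posterior probability = posterior_odds / (1 + posterior_odds)
= 5.803575 / (1 + 5.803575)
= 5.803575 / 6.803575
= 0.8530

0.8530


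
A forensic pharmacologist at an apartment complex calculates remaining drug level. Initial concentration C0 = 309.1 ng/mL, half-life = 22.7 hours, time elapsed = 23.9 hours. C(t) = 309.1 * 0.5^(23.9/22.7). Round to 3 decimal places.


Drug concentration decay:
Number of half-lives = t / t_half = 23.9 / 22.7 = 1.052863
Decay factor = 0.5^1.052863 = 0.48201067
C(t) = 309.1 * 0.48201067 = 148.989 ng/mL

148.989


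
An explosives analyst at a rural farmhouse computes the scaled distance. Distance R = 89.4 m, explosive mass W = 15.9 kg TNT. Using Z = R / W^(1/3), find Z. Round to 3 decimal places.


Scaled distance calculation:
W^(1/3) = 15.9^(1/3) = 2.514581
Z = R / W^(1/3) = 89.4 / 2.514581
Z = 35.553 m/kg^(1/3)

35.553


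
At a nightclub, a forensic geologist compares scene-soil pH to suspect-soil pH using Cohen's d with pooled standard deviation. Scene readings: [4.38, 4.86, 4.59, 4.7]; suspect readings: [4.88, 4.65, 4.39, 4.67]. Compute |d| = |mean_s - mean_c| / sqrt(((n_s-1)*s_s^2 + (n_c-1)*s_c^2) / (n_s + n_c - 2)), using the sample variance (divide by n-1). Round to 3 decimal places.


Pooled-variance Cohen's d for soil pH comparison:
Scene mean = 18.53 / 4 = 4.6325
Suspect mean = 18.59 / 4 = 4.6475
Scene sample variance s_s^2 = 0.040625
Suspect sample variance s_c^2 = 0.040292
Pooled variance = ((n_s-1)*s_s^2 + (n_c-1)*s_c^2) / (n_s + n_c - 2) = 0.040458
Pooled SD = sqrt(0.040458) = 0.201142
Mean difference = -0.015
|d| = |-0.015| / 0.201142 = 0.075

0.075


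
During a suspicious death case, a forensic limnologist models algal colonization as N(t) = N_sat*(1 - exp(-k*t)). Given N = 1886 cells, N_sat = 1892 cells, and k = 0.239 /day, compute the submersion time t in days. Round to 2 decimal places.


PMSI from diatom colonization curve:
N / N_sat = 1886 / 1892 = 0.996829
1 - N/N_sat = 0.003171
ln(1 - N/N_sat) = -5.753708
t = -ln(1 - N/N_sat) / k = -(-5.753708) / 0.239 = 24.07 days

24.07


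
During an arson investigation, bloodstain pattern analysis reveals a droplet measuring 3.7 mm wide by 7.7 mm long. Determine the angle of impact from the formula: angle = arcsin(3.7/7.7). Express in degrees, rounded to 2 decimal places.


Blood spatter impact angle calculation:
width / length = 3.7 / 7.7 = 0.480519
angle = arcsin(0.480519)
angle = 28.72 degrees

28.72


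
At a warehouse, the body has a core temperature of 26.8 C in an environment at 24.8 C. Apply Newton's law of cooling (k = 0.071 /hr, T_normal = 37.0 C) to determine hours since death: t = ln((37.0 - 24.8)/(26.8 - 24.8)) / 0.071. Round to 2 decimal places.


Using Newton's law of cooling:
t = ln((T_normal - T_ambient) / (T_body - T_ambient)) / k
T_normal - T_ambient = 12.2
T_body - T_ambient = 2.0
Ratio = 6.1
ln(ratio) = 1.808289
t = 1.808289 / 0.071 = 25.47 hours

25.47


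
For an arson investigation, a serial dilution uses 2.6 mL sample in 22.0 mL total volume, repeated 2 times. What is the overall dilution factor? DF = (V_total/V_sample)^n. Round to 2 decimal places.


Dilution factor calculation:
Single dilution = V_total / V_sample = 22.0 / 2.6 ≈ 8.461538
Number of dilutions = 2
Total DF = (22.0 / 2.6)^2 (full precision, rounded at the end) = 71.60

71.60


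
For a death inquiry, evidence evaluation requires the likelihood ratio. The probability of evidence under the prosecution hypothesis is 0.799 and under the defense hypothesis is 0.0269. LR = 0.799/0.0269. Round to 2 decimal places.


Likelihood ratio calculation:
LR = P(E|Hp) / P(E|Hd)
LR = 0.799 / 0.0269
LR = 29.70

29.70


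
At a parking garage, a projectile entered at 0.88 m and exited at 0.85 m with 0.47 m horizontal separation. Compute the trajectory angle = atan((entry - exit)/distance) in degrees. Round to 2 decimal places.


Bullet trajectory angle:
Height difference = 0.88 - 0.85 = 0.03 m
angle = atan(0.03 / 0.47)
angle = atan(0.06383)
angle = 3.65 degrees

3.65


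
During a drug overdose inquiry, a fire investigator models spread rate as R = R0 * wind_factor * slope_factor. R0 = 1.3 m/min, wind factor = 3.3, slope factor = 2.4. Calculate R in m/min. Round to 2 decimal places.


Fire spread rate calculation:
R = R0 * wind_factor * slope_factor
= 1.3 * 3.3 * 2.4
= 4.29 * 2.4
= 10.30 m/min

10.30


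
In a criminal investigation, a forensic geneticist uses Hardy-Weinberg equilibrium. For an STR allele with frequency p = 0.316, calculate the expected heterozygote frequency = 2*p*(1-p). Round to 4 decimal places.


Hardy-Weinberg heterozygote frequency:
q = 1 - p = 1 - 0.316 = 0.684
2pq = 2 * 0.316 * 0.684 = 0.4323

0.4323


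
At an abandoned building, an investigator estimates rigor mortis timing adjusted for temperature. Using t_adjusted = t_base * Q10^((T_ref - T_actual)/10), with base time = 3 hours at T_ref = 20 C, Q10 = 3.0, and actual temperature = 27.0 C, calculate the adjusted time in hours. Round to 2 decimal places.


Rigor mortis time adjustment:
Exponent = (T_ref - T_actual) / 10 = (20 - 27.0) / 10 = -0.7
Q10 factor = 3.0^-0.7 = 0.46346
t_adjusted = 3 * 0.46346 = 1.39 hours

1.39


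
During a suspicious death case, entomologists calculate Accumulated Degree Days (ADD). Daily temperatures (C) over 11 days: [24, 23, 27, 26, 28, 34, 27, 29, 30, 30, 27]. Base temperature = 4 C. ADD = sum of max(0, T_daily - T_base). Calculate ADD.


Computing ADD day by day:
Day 1: max(0, 24 - 4) = 20
Day 2: max(0, 23 - 4) = 19
Day 3: max(0, 27 - 4) = 23
Day 4: max(0, 26 - 4) = 22
Day 5: max(0, 28 - 4) = 24
Day 6: max(0, 34 - 4) = 30
Day 7: max(0, 27 - 4) = 23
Day 8: max(0, 29 - 4) = 25
Day 9: max(0, 30 - 4) = 26
Day 10: max(0, 30 - 4) = 26
Day 11: max(0, 27 - 4) = 23
Total ADD = 261

261


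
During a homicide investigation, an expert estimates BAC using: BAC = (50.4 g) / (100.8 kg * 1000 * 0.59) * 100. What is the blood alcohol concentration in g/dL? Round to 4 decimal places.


Applying the Widmark formula:
BAC = (dose_g / (body_wt * 1000 * r)) * 100
Denominator = 100.8 * 1000 * 0.59 = 59472
BAC = (50.4 / 59472) * 100
BAC = 0.0847 g/dL

0.0847


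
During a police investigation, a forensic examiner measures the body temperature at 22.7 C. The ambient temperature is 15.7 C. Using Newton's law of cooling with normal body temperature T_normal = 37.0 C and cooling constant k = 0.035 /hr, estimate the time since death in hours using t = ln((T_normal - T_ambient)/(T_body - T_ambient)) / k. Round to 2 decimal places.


Using Newton's law of cooling:
t = ln((T_normal - T_ambient) / (T_body - T_ambient)) / k
T_normal - T_ambient = 21.3
T_body - T_ambient = 7.0
Ratio = 3.042857
ln(ratio) = 1.112797
t = 1.112797 / 0.035 = 31.79 hours

31.79


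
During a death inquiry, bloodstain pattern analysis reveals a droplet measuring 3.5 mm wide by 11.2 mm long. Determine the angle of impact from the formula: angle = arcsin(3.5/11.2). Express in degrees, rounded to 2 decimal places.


Blood spatter impact angle calculation:
width / length = 3.5 / 11.2 = 0.3125
angle = arcsin(0.3125)
angle = 18.21 degrees

18.21


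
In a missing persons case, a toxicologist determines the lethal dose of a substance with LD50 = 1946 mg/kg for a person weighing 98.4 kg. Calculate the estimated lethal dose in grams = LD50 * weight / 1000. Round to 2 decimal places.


Lethal dose calculation:
Lethal dose = LD50 * body_weight / 1000
= 1946 * 98.4 / 1000
= 191486.4 / 1000
= 191.49 g

191.49


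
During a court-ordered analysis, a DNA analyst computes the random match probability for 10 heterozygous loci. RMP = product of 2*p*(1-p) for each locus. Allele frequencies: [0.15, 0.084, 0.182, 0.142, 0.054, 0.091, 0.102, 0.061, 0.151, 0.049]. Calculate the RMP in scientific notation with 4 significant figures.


Computing RMP for 10 loci:
Locus 1: 2 * 0.15 * 0.85 = 0.255
Locus 2: 2 * 0.084 * 0.916 = 0.153888
Locus 3: 2 * 0.182 * 0.818 = 0.297752
Locus 4: 2 * 0.142 * 0.858 = 0.243672
Locus 5: 2 * 0.054 * 0.946 = 0.102168
Locus 6: 2 * 0.091 * 0.909 = 0.165438
Locus 7: 2 * 0.102 * 0.898 = 0.183192
Locus 8: 2 * 0.061 * 0.939 = 0.114558
Locus 9: 2 * 0.151 * 0.849 = 0.256398
Locus 10: 2 * 0.049 * 0.951 = 0.093198
RMP = 2.413e-08

2.413e-08
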